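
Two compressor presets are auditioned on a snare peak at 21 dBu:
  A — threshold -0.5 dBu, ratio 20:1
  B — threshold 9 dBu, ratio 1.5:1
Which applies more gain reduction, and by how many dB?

A, by 16.425 dB

A: overshoot 21.5 dB → output overshoot 1.075 dB → GR 20.425 dB.
B: overshoot 12 dB → output overshoot 8 dB → GR 4 dB.
Difference: 16.425 dB in favour of A.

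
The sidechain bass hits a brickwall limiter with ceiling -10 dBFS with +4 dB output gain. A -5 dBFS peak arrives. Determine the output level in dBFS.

At ∞:1, everything above -10 dBFS is held at the ceiling.
Output gain then adds 4 dB: -10 + 4 = -6 dBFS.

-6 dBFS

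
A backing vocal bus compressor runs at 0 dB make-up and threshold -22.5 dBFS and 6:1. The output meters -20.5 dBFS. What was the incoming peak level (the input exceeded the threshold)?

That's 2 dB above the -22.5 dBFS threshold.
Before 6:1 compression the overshoot was 2 × 6 = 12 dB, so input = -22.5 + 12 = -10.5 dBFS.

-10.5 dBFS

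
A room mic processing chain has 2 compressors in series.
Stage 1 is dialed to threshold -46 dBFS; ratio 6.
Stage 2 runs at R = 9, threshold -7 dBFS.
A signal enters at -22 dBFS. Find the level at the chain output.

Stage 1: overshoot 24 dB → 24/6 = 4 dB → -42 dBFS.
Stage 2: -42 dBFS ≤ -7 dBFS, so stage 2 doesn't engage; output -42 dBFS.

-42 dBFS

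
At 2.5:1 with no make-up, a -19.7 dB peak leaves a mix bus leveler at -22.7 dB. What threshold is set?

-24.7 dB

Let T be the threshold. Output overshoot = (input overshoot)/R, so -22.7 − T = (-19.7 − T)/2.5.
2.5·(-22.7 − T) = -19.7 − T → 1.5·T = -56.75 − (-19.7) = -37.05.
T = -37.05/1.5 = -24.7 dB.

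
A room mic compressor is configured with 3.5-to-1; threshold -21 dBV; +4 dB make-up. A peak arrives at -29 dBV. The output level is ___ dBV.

-29 dBV is 8 dB below the -21 dBV threshold, so no gain reduction is applied.
Make-up gain adds 4 dB: -29 + 4 = -25 dBV.

-25 dBV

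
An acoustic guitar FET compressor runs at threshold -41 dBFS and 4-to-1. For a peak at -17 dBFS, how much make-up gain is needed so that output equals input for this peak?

Overshoot 24 dB → 24/4 = 6 dB after compression, so the compressed level is -41 + 6 = -35 dBFS.
Make-up = target − compressed = -17 − (-35) = 18 dB.

18 dB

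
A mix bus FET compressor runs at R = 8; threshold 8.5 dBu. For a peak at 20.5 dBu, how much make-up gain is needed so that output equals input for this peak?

10.5 dB

Overshoot 12 dB → 12/8 = 1.5 dB after compression, so the compressed level is 8.5 + 1.5 = 10 dBu.
Make-up = target − compressed = 20.5 − 10 = 10.5 dB.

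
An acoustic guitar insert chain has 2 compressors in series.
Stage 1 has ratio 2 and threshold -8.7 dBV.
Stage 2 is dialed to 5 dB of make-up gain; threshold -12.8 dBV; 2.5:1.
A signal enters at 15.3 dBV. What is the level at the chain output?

Stage 1: 24 dB above -8.7 dBV, reduced 2:1 to 12 dB above → 3.3 dBV.
Stage 2: 3.3 dBV is 16.1 dB over -12.8 dBV; at 2.5:1 that becomes 6.44 dB over, giving -6.36 dBV; +5 dB make-up → -1.36 dBV.

-1.36 dBV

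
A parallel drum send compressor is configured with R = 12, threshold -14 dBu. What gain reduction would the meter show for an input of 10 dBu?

22 dB

10 dBu exceeds the threshold by 24 dB.
At 12:1, output sits 24/12 = 2 dB above threshold.
So the signal is attenuated by 24 − 2 = 22 dB.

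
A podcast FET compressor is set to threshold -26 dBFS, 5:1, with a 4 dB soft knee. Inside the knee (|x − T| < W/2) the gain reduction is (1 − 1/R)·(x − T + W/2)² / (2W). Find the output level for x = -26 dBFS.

-26.4 dBFS

x − T + W/2 = -26 − (-26) + 2 = 2.
GR = (1 − 1/5) × 2² / 8 = 0.8 × 4 / 8 = 0.4 dB.
Output = -26 − 0.4 = -26.4 dBFS.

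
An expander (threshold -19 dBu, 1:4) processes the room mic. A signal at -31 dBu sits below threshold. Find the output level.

The input is 12 dB below the -19 dBu threshold.
A 1:4 expander multiplies undershoot by 4: 12 × 4 = 48 dB below threshold.
Output = -19 − 48 = -67 dBu.

-67 dBu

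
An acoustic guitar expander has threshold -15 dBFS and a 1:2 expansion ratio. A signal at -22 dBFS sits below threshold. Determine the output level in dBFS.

-29 dBFS

The input is 7 dB below the -15 dBFS threshold.
A 1:2 expander multiplies undershoot by 2: 7 × 2 = 14 dB below threshold.
Output = -15 − 14 = -29 dBFS.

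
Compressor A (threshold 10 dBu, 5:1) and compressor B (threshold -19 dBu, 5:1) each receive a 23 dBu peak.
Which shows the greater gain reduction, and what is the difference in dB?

A: GR = 13 − 13/5 = 10.4 dB.
B: GR = 42 − 42/5 = 33.6 dB.
B applies 23.2 dB more gain reduction.

B, by 23.2 dB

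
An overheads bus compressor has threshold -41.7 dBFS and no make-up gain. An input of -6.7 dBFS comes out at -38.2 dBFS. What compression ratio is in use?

10:1

Input overshoot = -6.7 − (-41.7) = 35 dB; output overshoot = -38.2 − (-41.7) = 3.5 dB.
Ratio = 35 / 3.5 = 10.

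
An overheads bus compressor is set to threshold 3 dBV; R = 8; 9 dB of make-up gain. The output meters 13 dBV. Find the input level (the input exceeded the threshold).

Before make-up, the level was 13 − 9 = 4 dBV.
The compressed level sits 4 − 3 = 1 dB over threshold.
Input overshoot = R × output overshoot = 8 dB → input = 3 + 8 = 11 dBV.

11 dBV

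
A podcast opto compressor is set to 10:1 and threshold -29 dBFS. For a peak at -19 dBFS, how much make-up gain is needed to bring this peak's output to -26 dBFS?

The peak compresses to -29 + 10/10 = -28 dBFS.
To reach -26 dBFS requires -26 − (-28) = 2 dB of make-up.

2 dB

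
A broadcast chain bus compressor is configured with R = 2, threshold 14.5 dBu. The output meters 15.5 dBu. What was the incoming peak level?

16.5 dBu

That's 1 dB above the 14.5 dBu threshold.
Before 2:1 compression the overshoot was 1 × 2 = 2 dB, so input = 14.5 + 2 = 16.5 dBu.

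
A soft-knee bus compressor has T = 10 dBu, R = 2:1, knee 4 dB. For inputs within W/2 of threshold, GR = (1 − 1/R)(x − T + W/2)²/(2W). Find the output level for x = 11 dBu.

x − T + W/2 = 11 − 10 + 2 = 3.
GR = (1 − 1/2) × 3² / 8 = 0.5 × 9 / 8 = 0.5625 dB.
Output = 11 − 0.5625 = 10.4375 dBu.

10.4375 dBu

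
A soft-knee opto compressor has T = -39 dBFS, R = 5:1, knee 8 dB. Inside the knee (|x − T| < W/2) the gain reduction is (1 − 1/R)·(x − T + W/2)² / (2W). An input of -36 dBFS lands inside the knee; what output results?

x − T + W/2 = -36 − (-39) + 4 = 7.
GR = (1 − 1/5) × 7² / 16 = 0.8 × 49 / 16 = 2.45 dB.
Output = -36 − 2.45 = -38.45 dBFS.

-38.45 dBFS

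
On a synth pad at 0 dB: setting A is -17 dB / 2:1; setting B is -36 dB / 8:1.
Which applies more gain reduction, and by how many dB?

B, by 23 dB

A: 17 dB over, compressed to 8.5 dB over, so 8.5 dB of GR.
B: 36 dB over, compressed to 4.5 dB over, so 31.5 dB of GR.
B reduces 23 dB more.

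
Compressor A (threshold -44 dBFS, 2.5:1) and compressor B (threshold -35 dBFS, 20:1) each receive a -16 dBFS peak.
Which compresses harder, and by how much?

B, by 1.25 dB

A: 28 dB over, compressed to 11.2 dB over, so 16.8 dB of GR.
B: 19 dB over, compressed to 0.95 dB over, so 18.05 dB of GR.
B applies 1.25 dB more gain reduction.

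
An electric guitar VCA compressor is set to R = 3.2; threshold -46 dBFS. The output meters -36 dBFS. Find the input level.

-14 dBFS

That's 10 dB above the -46 dBFS threshold.
Input overshoot = R × output overshoot = 32 dB → input = -46 + 32 = -14 dBFS.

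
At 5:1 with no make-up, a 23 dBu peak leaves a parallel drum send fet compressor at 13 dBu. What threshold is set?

Gain reduction = 23 − 13 = 10 dB; output overshoot = GR / (R − 1) = 10 / 4 = 2.5 dB.
Threshold = output − output overshoot = 13 − 2.5 = 10.5 dBu.

10.5 dBu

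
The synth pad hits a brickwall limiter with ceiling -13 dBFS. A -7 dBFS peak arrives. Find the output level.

-13 dBFS

A brickwall limiter is an ∞:1 compressor: any input above the ceiling is clamped to -13 dBFS.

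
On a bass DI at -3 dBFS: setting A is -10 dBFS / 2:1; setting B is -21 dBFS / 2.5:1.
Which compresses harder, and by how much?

A: overshoot 7 dB → output overshoot 3.5 dB → GR 3.5 dB.
B: overshoot 18 dB → output overshoot 7.2 dB → GR 10.8 dB.
Difference: 7.3 dB in favour of B.

B, by 7.3 dB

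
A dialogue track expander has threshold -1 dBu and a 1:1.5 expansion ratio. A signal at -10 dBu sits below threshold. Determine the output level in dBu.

-14.5 dBu

The input is 9 dB below the -1 dBu threshold.
A 1:1.5 expander multiplies undershoot by 1.5: 9 × 1.5 = 13.5 dB below threshold.
Output = -1 − 13.5 = -14.5 dBu.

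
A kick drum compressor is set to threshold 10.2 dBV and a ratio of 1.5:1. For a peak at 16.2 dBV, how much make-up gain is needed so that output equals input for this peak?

Overshoot 6 dB → 6/1.5 = 4 dB after compression, so the compressed level is 10.2 + 4 = 14.2 dBV.
Make-up = target − compressed = 16.2 − 14.2 = 2 dB.

2 dB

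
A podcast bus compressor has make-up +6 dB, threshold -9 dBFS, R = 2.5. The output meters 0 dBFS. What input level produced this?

Before make-up, the level was 0 − 6 = -6 dBFS.
That's 3 dB above the -9 dBFS threshold.
Before 2.5:1 compression the overshoot was 3 × 2.5 = 7.5 dB, so input = -9 + 7.5 = -1.5 dBFS.

-1.5 dBFS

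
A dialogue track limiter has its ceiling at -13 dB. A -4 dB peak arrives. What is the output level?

A brickwall limiter is an ∞:1 compressor: any input above the ceiling is clamped to -13 dB.

-13 dB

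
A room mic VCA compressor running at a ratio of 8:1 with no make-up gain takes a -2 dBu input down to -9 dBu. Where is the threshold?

-10 dBu

Let T be the threshold. Output overshoot = (input overshoot)/R, so -9 − T = (-2 − T)/8.
8·(-9 − T) = -2 − T → 7·T = -72 − (-2) = -70.
T = -70/7 = -10 dBu.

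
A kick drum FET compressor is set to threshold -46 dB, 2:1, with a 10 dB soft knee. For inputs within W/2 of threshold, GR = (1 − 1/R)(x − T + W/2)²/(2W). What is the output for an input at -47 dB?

-47.4 dB

x − T + W/2 = -47 − (-46) + 5 = 4.
GR = (1 − 1/2) × 4² / 20 = 0.5 × 16 / 20 = 0.4 dB.
Output = -47 − 0.4 = -47.4 dB.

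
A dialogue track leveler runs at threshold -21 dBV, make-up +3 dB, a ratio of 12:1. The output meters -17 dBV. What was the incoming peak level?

Before make-up, the level was -17 − 3 = -20 dBV.
Post-compression overshoot = -20 − (-21) = 1 dB.
Input overshoot = R × output overshoot = 12 dB → input = -21 + 12 = -9 dBV.

-9 dBV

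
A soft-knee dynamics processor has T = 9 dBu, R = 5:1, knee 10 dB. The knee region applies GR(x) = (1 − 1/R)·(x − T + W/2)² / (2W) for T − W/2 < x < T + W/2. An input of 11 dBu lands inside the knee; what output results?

x − T + W/2 = 11 − 9 + 5 = 7.
GR = (1 − 1/5) × 7² / 20 = 0.8 × 49 / 20 = 1.96 dB.
Output = 11 − 1.96 = 9.04 dBu.

9.04 dBu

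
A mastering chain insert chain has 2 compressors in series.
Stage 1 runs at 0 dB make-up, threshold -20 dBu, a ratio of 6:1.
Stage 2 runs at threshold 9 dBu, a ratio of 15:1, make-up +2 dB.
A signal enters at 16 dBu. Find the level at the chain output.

-12 dBu

Stage 1: 36 dB above -20 dBu, reduced 6:1 to 6 dB above → -14 dBu.
Stage 2: -14 dBu is at or below the 9 dBu threshold — no compression; make-up brings it to -12 dBu.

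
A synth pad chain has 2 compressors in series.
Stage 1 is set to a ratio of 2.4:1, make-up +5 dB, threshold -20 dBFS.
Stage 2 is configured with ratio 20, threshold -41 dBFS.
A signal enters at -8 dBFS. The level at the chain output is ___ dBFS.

Stage 1: 12 dB above -20 dBFS, reduced 2.4:1 to 5 dB above → -15 dBFS; +5 dB make-up → -10 dBFS.
Stage 2: -10 dBFS is 31 dB over -41 dBFS; at 20:1 that becomes 1.55 dB over, giving -39.45 dBFS.

-39.45 dBFS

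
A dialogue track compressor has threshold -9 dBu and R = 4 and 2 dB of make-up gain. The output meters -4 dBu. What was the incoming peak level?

3 dBu

Remove make-up: -4 − 2 = -6 dBu.
Post-compression overshoot = -6 − (-9) = 3 dB.
Undo the ratio: input overshoot = 3 × 4 = 12 dB, giving input = 3 dBu.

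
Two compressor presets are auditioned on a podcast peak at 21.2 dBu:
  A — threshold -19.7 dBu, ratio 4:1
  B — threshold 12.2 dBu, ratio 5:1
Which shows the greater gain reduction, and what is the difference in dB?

A, by 23.475 dB

A: 40.9 dB over, compressed to 10.225 dB over, so 30.675 dB of GR.
B: 9 dB over, compressed to 1.8 dB over, so 7.2 dB of GR.
A applies 23.475 dB more gain reduction.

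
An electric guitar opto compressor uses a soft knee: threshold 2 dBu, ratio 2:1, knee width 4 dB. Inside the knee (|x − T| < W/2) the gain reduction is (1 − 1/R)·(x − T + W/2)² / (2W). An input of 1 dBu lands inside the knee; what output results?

0.9375 dBu

x − T + W/2 = 1 − 2 + 2 = 1.
GR = (1 − 1/2) × 1² / 8 = 0.5 × 1 / 8 = 0.0625 dB.
Output = 1 − 0.0625 = 0.9375 dBu.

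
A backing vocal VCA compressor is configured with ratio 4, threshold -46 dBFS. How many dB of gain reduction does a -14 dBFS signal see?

The signal is 32 dB above threshold.
At 4:1, output sits 32/4 = 8 dB above threshold.
So the signal is attenuated by 32 − 8 = 24 dB.

24 dB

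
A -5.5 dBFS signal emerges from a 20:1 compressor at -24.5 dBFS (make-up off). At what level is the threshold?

-25.5 dBFS

Input is 20 dB above T (since output overshoot × R = input overshoot: (-24.5 − T)·20 = -5.5 − T gives T = -25.5 dBFS).
Check: -25.5 + (-5.5 − (-25.5))/20 = -25.5 + 1 = -24.5 dBFS. ✓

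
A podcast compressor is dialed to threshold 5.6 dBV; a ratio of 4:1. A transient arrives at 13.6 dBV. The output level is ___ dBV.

13.6 dBV sits 8 dB over threshold.
4:1 compression reduces that to 8/4 = 2 dB over.
So the level is 5.6 + 2 = 7.6 dBV.

7.6 dBV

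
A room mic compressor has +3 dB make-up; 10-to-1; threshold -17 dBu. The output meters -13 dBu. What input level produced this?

-7 dBu

Remove make-up: -13 − 3 = -16 dBu.
That's 1 dB above the -17 dBu threshold.
Undo the ratio: input overshoot = 1 × 10 = 10 dB, giving input = -7 dBu.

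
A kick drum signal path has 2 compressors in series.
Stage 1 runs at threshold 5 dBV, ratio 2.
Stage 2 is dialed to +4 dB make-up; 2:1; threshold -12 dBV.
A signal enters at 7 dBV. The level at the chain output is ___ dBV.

1 dBV

Stage 1: 2 dB above 5 dBV, reduced 2:1 to 1 dB above → 6 dBV.
Stage 2: overshoot 18 dB → 18/2 = 9 dB → -3 dBV; +4 dB make-up → 1 dBV.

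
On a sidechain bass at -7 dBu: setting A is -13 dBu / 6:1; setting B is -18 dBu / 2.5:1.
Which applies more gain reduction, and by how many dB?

A: overshoot 6 dB → output overshoot 1 dB → GR 5 dB.
B: overshoot 11 dB → output overshoot 4.4 dB → GR 6.6 dB.
Difference: 1.6 dB in favour of B.

B, by 1.6 dB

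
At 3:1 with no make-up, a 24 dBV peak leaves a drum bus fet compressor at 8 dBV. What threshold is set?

0 dBV

Gain reduction = 24 − 8 = 16 dB; output overshoot = GR / (R − 1) = 16 / 2 = 8 dB.
Threshold = output − output overshoot = 8 − 8 = 0 dBV.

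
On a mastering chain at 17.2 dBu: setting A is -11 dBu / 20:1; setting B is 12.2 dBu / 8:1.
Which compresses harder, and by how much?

A, by 22.415 dB

A: GR = 28.2 − 28.2/20 = 26.79 dB.
B: GR = 5 − 5/8 = 4.375 dB.
A applies 22.415 dB more gain reduction.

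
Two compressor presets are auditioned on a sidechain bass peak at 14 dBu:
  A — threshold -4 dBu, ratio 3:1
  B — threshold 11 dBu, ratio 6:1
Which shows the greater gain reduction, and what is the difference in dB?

A: 18 dB over, compressed to 6 dB over, so 12 dB of GR.
B: 3 dB over, compressed to 0.5 dB over, so 2.5 dB of GR.
A applies 9.5 dB more gain reduction.

A, by 9.5 dB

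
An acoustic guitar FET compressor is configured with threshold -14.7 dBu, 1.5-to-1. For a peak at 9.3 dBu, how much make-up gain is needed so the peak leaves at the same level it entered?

8 dB

The peak compresses to -14.7 + 24/1.5 = 1.3 dBu.
To reach 9.3 dBu requires 9.3 − 1.3 = 8 dB of make-up.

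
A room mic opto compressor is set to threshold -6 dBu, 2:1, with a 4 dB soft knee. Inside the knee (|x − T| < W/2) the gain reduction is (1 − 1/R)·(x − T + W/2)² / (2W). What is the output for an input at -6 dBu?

x − T + W/2 = -6 − (-6) + 2 = 2.
GR = (1 − 1/2) × 2² / 8 = 0.5 × 4 / 8 = 0.25 dB.
Output = -6 − 0.25 = -6.25 dBu.

-6.25 dBu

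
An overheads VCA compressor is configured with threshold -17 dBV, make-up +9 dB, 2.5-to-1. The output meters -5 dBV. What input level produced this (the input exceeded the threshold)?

-9.5 dBV

Stripping the +9 dB make-up gives -14 dBV at the gain stage.
That's 3 dB above the -17 dBV threshold.
Before 2.5:1 compression the overshoot was 3 × 2.5 = 7.5 dB, so input = -17 + 7.5 = -9.5 dBV.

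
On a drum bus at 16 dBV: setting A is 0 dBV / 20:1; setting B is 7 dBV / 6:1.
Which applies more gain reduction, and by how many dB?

A, by 7.7 dB

A: GR = 16 − 16/20 = 15.2 dB.
B: GR = 9 − 9/6 = 7.5 dB.
A reduces 7.7 dB more.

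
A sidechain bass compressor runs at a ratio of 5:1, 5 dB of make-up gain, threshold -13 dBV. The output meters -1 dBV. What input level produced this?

Before make-up, the level was -1 − 5 = -6 dBV.
That's 7 dB above the -13 dBV threshold.
Input overshoot = R × output overshoot = 35 dB → input = -13 + 35 = 22 dBV.

22 dBV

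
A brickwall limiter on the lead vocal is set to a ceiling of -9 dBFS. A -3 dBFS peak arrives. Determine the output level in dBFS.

At ∞:1, everything above -9 dBFS is held at the ceiling.

-9 dBFS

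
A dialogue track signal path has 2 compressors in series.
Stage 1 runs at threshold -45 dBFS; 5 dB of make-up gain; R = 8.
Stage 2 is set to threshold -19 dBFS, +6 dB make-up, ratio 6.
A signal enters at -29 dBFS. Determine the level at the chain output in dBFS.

-32 dBFS

Stage 1: 16 dB above -45 dBFS, reduced 8:1 to 2 dB above → -43 dBFS; +5 dB make-up → -38 dBFS.
Stage 2: below threshold (-38 ≤ -19); passes unchanged; make-up brings it to -32 dBFS.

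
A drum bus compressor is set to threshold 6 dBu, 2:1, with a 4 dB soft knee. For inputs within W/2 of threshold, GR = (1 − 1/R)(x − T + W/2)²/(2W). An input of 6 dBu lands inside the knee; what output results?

5.75 dBu

x − T + W/2 = 6 − 6 + 2 = 2.
GR = (1 − 1/2) × 2² / 8 = 0.5 × 4 / 8 = 0.25 dB.
Output = 6 − 0.25 = 5.75 dBu.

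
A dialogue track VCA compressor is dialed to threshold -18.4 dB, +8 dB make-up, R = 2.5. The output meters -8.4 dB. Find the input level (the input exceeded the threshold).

Remove make-up: -8.4 − 8 = -16.4 dB.
That's 2 dB above the -18.4 dB threshold.
Undo the ratio: input overshoot = 2 × 2.5 = 5 dB, giving input = -13.4 dB.

-13.4 dB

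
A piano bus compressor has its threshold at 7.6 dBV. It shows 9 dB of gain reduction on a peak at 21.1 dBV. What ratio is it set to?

3:1

Input overshoot = 21.1 − 7.6 = 13.5 dB.
Output overshoot = 13.5 − 9 = 4.5 dB.
Ratio = input overshoot / output overshoot = 13.5 / 4.5 = 3.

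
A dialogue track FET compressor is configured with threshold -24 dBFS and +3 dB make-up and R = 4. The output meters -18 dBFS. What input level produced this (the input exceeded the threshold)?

-12 dBFS

Remove make-up: -18 − 3 = -21 dBFS.
The compressed level sits -21 − (-24) = 3 dB over threshold.
Input overshoot = R × output overshoot = 12 dB → input = -24 + 12 = -12 dBFS.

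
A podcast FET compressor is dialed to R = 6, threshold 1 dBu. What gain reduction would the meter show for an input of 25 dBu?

25 dBu exceeds the threshold by 24 dB.
After 6:1 compression the overshoot becomes 24/6 = 4 dB.
GR = overshoot in − overshoot out = 24 − 4 = 20 dB.

20 dB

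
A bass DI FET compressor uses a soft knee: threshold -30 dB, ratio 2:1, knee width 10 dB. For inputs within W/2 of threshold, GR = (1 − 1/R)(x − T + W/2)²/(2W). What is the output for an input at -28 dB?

x − T + W/2 = -28 − (-30) + 5 = 7.
GR = (1 − 1/2) × 7² / 20 = 0.5 × 49 / 20 = 1.225 dB.
Output = -28 − 1.225 = -29.225 dB.

-29.225 dB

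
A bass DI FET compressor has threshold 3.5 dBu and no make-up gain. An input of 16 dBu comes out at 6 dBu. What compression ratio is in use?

Input overshoot = 16 − 3.5 = 12.5 dB; output overshoot = 6 − 3.5 = 2.5 dB.
Ratio = 12.5 / 2.5 = 5.

5:1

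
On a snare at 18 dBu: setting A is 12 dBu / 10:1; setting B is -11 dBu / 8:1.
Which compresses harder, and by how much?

A: overshoot 6 dB → output overshoot 0.6 dB → GR 5.4 dB.
B: overshoot 29 dB → output overshoot 3.625 dB → GR 25.375 dB.
Difference: 19.975 dB in favour of B.

B, by 19.975 dB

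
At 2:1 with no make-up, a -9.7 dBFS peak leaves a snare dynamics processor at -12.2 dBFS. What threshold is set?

Gain reduction = -9.7 − (-12.2) = 2.5 dB; output overshoot = GR / (R − 1) = 2.5 / 1 = 2.5 dB.
Threshold = output − output overshoot = -12.2 − 2.5 = -14.7 dBFS.

-14.7 dBFS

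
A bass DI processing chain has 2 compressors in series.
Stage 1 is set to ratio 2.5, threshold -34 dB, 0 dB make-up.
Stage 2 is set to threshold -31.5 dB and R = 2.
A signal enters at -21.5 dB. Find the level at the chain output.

-30.25 dB

Stage 1: overshoot 12.5 dB → 12.5/2.5 = 5 dB → -29 dB.
Stage 2: overshoot 2.5 dB → 2.5/2 = 1.25 dB → -30.25 dB.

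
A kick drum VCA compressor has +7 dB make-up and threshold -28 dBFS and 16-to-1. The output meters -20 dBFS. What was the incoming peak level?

-12 dBFS

Remove make-up: -20 − 7 = -27 dBFS.
The compressed level sits -27 − (-28) = 1 dB over threshold.
Before 16:1 compression the overshoot was 1 × 16 = 16 dB, so input = -28 + 16 = -12 dBFS.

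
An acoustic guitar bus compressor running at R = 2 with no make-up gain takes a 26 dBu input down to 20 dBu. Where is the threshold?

14 dBu

Gain reduction = 26 − 20 = 6 dB; output overshoot = GR / (R − 1) = 6 / 1 = 6 dB.
Threshold = output − output overshoot = 20 − 6 = 14 dBu.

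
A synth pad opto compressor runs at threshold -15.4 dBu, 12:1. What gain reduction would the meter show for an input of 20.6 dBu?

33 dB

20.6 dBu exceeds the threshold by 36 dB.
After 12:1 compression the overshoot becomes 36/12 = 3 dB.
GR = overshoot in − overshoot out = 36 − 3 = 33 dB.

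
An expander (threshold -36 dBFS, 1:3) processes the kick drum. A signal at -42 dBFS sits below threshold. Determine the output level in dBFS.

-54 dBFS

Below threshold, a 1:3 expander applies gain = (3−1)×(T − x) of attenuation.
(3−1) × 6 = 12 dB, so output = -42 − 12 = -54 dBFS.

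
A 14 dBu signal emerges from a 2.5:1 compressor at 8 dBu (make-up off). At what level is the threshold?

Let T be the threshold. Output overshoot = (input overshoot)/R, so 8 − T = (14 − T)/2.5.
2.5·(8 − T) = 14 − T → 1.5·T = 20 − 14 = 6.
T = 6/1.5 = 4 dBu.

4 dBu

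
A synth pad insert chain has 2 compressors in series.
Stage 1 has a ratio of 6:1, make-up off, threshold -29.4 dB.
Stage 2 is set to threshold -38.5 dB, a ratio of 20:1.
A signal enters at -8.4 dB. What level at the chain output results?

-37.87 dB

Stage 1: -8.4 dB is 21 dB over -29.4 dB; at 6:1 that becomes 3.5 dB over, giving -25.9 dB.
Stage 2: 12.6 dB above -38.5 dB, reduced 20:1 to 0.63 dB above → -37.87 dB.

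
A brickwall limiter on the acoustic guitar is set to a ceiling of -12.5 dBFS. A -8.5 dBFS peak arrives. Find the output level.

-12.5 dBFS

At ∞:1, everything above -12.5 dBFS is held at the ceiling.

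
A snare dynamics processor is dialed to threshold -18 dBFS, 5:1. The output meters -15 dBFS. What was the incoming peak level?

-3 dBFS

The compressed level sits -15 − (-18) = 3 dB over threshold.
Before 5:1 compression the overshoot was 3 × 5 = 15 dB, so input = -18 + 15 = -3 dBFS.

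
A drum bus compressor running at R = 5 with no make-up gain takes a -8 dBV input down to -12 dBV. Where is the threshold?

-13 dBV

Let T be the threshold. Output overshoot = (input overshoot)/R, so -12 − T = (-8 − T)/5.
5·(-12 − T) = -8 − T → 4·T = -60 − (-8) = -52.
T = -52/4 = -13 dBV.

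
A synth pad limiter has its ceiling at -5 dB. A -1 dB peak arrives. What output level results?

-5 dB

At ∞:1, everything above -5 dB is held at the ceiling.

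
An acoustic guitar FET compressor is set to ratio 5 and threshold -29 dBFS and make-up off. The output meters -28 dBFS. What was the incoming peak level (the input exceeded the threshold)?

That's 1 dB above the -29 dBFS threshold.
Undo the ratio: input overshoot = 1 × 5 = 5 dB, giving input = -24 dBFS.

-24 dBFS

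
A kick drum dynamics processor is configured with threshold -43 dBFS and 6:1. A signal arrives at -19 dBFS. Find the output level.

-39 dBFS

The input is 24 dB above the -43 dBFS threshold.
6:1 compression reduces that to 24/6 = 4 dB over.
That puts the output at -39 dBFS.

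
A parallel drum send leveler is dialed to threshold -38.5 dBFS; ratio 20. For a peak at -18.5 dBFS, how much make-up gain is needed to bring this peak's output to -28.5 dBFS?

The peak compresses to -38.5 + 20/20 = -37.5 dBFS.
To reach -28.5 dBFS requires -28.5 − (-37.5) = 9 dB of make-up.

9 dB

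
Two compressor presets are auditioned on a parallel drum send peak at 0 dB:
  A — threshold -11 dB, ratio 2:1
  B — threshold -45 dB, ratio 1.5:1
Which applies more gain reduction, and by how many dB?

B, by 9.5 dB

A: overshoot 11 dB → output overshoot 5.5 dB → GR 5.5 dB.
B: overshoot 45 dB → output overshoot 30 dB → GR 15 dB.
Difference: 9.5 dB in favour of B.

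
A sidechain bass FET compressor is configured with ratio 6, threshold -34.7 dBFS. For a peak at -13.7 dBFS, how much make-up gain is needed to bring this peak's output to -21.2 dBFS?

Without make-up, output = threshold + overshoot/6 = -34.7 + 3.5 = -31.2 dBFS.
Gap to target: 10 dB.

10 dB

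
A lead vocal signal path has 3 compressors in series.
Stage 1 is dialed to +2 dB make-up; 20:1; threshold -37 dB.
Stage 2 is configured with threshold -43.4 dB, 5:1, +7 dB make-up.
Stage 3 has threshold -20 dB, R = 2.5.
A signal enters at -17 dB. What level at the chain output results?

Stage 1: overshoot 20 dB → 20/20 = 1 dB → -36 dB; +2 dB make-up → -34 dB.
Stage 2: overshoot 9.4 dB → 9.4/5 = 1.88 dB → -41.52 dB; +7 dB make-up → -34.52 dB.
Stage 3: below threshold (-34.52 ≤ -20); passes unchanged; output -34.52 dB.

-34.52 dB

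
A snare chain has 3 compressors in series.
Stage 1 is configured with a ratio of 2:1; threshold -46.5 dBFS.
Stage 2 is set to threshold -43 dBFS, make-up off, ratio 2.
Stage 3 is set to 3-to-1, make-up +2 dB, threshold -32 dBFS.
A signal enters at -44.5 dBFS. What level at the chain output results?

-43.5 dBFS

Stage 1: 2 dB above -46.5 dBFS, reduced 2:1 to 1 dB above → -45.5 dBFS.
Stage 2: below threshold (-45.5 ≤ -43); passes unchanged; output -45.5 dBFS.
Stage 3: below threshold (-45.5 ≤ -32); passes unchanged; make-up brings it to -43.5 dBFS.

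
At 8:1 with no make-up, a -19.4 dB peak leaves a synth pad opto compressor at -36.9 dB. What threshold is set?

Gain reduction = -19.4 − (-36.9) = 17.5 dB; output overshoot = GR / (R − 1) = 17.5 / 7 = 2.5 dB.
Threshold = output − output overshoot = -36.9 − 2.5 = -39.4 dB.

-39.4 dB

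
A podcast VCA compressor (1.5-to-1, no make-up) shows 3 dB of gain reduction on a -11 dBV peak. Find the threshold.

Gain reduction = -11 − (-14) = 3 dB; output overshoot = GR / (R − 1) = 3 / 0.5 = 6 dB.
Threshold = output − output overshoot = -14 − 6 = -20 dBV.

-20 dBV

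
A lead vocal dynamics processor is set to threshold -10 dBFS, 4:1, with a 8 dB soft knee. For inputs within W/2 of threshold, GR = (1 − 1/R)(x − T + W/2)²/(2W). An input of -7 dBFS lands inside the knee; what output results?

x − T + W/2 = -7 − (-10) + 4 = 7.
GR = (1 − 1/4) × 7² / 16 = 0.75 × 49 / 16 = 2.296875 dB.
Output = -7 − 2.296875 = -9.296875 dBFS.

-9.296875 dBFS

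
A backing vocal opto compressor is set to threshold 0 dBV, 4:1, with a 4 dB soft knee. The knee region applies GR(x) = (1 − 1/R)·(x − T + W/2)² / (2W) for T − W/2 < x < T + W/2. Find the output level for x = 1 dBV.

0.15625 dBV

x − T + W/2 = 1 − 0 + 2 = 3.
GR = (1 − 1/4) × 3² / 8 = 0.75 × 9 / 8 = 0.84375 dB.
Output = 1 − 0.84375 = 0.15625 dBV.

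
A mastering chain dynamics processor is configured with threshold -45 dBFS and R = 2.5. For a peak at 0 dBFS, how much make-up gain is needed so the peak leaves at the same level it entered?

27 dB

Without make-up, output = threshold + overshoot/2.5 = -45 + 18 = -27 dBFS.
Gap to target: 27 dB.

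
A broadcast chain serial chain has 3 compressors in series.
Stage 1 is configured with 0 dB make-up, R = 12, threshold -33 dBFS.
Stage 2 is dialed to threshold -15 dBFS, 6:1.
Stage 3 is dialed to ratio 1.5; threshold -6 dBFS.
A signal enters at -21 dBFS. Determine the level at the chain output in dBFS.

Stage 1: 12 dB above -33 dBFS, reduced 12:1 to 1 dB above → -32 dBFS.
Stage 2: -32 dBFS is at or below the -15 dBFS threshold — no compression; output -32 dBFS.
Stage 3: below threshold (-32 ≤ -6); passes unchanged; output -32 dBFS.

-32 dBFS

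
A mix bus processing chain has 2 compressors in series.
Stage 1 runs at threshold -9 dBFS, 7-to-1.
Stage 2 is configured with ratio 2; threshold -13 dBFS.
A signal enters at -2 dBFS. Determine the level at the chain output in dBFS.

Stage 1: -2 dBFS is 7 dB over -9 dBFS; at 7:1 that becomes 1 dB over, giving -8 dBFS.
Stage 2: -8 dBFS is 5 dB over -13 dBFS; at 2:1 that becomes 2.5 dB over, giving -10.5 dBFS.

-10.5 dBFS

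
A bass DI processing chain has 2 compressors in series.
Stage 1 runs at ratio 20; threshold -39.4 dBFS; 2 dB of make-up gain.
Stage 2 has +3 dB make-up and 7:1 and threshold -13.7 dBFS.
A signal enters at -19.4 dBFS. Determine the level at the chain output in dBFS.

-33.4 dBFS

Stage 1: -19.4 dBFS is 20 dB over -39.4 dBFS; at 20:1 that becomes 1 dB over, giving -38.4 dBFS; +2 dB make-up → -36.4 dBFS.
Stage 2: -36.4 dBFS ≤ -13.7 dBFS, so stage 2 doesn't engage; make-up brings it to -33.4 dBFS.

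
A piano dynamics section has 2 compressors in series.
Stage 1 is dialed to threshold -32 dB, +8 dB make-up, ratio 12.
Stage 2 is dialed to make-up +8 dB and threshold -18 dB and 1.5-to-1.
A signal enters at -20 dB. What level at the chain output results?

Stage 1: -20 dB is 12 dB over -32 dB; at 12:1 that becomes 1 dB over, giving -31 dB; +8 dB make-up → -23 dB.
Stage 2: -23 dB is at or below the -18 dB threshold — no compression; make-up brings it to -15 dB.

-15 dB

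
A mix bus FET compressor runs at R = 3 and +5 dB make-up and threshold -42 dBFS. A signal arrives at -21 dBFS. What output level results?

-30 dBFS

The input is 21 dB above the -42 dBFS threshold.
3:1 compression reduces that to 21/3 = 7 dB over.
That puts the output at -35 dBFS; make-up adds 5 dB, giving -30 dBFS.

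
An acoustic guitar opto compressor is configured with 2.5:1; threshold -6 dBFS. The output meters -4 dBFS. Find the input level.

-1 dBFS

The compressed level sits -4 − (-6) = 2 dB over threshold.
Before 2.5:1 compression the overshoot was 2 × 2.5 = 5 dB, so input = -6 + 5 = -1 dBFS.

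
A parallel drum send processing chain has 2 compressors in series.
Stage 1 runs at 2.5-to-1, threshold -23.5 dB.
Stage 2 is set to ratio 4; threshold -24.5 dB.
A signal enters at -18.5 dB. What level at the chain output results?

Stage 1: 5 dB above -23.5 dB, reduced 2.5:1 to 2 dB above → -21.5 dB.
Stage 2: 3 dB above -24.5 dB, reduced 4:1 to 0.75 dB above → -23.75 dB.

-23.75 dB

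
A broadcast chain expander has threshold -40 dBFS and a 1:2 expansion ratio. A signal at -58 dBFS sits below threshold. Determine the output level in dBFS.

Below threshold, a 1:2 expander applies gain = (2−1)×(T − x) of attenuation.
(2−1) × 18 = 18 dB, so output = -58 − 18 = -76 dBFS.

-76 dBFS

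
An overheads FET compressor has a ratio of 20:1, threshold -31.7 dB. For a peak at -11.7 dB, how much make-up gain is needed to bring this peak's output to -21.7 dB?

9 dB

The peak compresses to -31.7 + 20/20 = -30.7 dB.
To reach -21.7 dB requires -21.7 − (-30.7) = 9 dB of make-up.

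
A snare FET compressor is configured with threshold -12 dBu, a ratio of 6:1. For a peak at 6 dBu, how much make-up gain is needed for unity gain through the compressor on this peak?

15 dB

The peak compresses to -12 + 18/6 = -9 dBu.
To reach 6 dBu requires 6 − (-9) = 15 dB of make-up.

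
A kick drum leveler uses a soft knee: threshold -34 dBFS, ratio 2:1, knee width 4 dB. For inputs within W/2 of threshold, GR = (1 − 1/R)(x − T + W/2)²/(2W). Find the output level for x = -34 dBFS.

-34.25 dBFS

x − T + W/2 = -34 − (-34) + 2 = 2.
GR = (1 − 1/2) × 2² / 8 = 0.5 × 4 / 8 = 0.25 dB.
Output = -34 − 0.25 = -34.25 dBFS.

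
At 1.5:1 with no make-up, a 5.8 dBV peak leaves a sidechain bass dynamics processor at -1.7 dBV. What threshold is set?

-16.7 dBV

Let T be the threshold. Output overshoot = (input overshoot)/R, so -1.7 − T = (5.8 − T)/1.5.
1.5·(-1.7 − T) = 5.8 − T → 0.5·T = -2.55 − 5.8 = -8.35.
T = -8.35/0.5 = -16.7 dBV.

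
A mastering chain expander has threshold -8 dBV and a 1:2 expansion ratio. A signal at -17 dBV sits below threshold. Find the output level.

-26 dBV

Below threshold, a 1:2 expander applies gain = (2−1)×(T − x) of attenuation.
(2−1) × 9 = 9 dB, so output = -17 − 9 = -26 dBV.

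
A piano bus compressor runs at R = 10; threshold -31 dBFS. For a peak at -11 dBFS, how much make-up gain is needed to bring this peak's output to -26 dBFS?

Overshoot 20 dB → 20/10 = 2 dB after compression, so the compressed level is -31 + 2 = -29 dBFS.
Make-up = target − compressed = -26 − (-29) = 3 dB.

3 dB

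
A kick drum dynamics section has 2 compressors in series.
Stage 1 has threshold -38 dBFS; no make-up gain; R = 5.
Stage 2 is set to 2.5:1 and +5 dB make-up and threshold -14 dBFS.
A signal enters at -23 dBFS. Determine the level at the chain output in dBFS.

-30 dBFS

Stage 1: -23 dBFS is 15 dB over -38 dBFS; at 5:1 that becomes 3 dB over, giving -35 dBFS.
Stage 2: below threshold (-35 ≤ -14); passes unchanged; make-up brings it to -30 dBFS.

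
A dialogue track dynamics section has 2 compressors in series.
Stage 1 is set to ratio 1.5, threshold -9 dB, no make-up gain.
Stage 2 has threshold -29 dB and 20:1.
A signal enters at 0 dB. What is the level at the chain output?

-27.7 dB

Stage 1: overshoot 9 dB → 9/1.5 = 6 dB → -3 dB.
Stage 2: 26 dB above -29 dB, reduced 20:1 to 1.3 dB above → -27.7 dB.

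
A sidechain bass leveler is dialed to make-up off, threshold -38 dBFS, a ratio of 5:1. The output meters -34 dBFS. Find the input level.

-18 dBFS

The compressed level sits -34 − (-38) = 4 dB over threshold.
Before 5:1 compression the overshoot was 4 × 5 = 20 dB, so input = -38 + 20 = -18 dBFS.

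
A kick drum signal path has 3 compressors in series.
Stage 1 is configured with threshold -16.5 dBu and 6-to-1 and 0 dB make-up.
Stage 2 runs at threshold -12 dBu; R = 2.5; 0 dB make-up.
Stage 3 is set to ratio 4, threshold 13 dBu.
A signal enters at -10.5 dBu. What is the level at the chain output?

-15.5 dBu

Stage 1: -10.5 dBu is 6 dB over -16.5 dBu; at 6:1 that becomes 1 dB over, giving -15.5 dBu.
Stage 2: -15.5 dBu is at or below the -12 dBu threshold — no compression; output -15.5 dBu.
Stage 3: -15.5 dBu is at or below the 13 dBu threshold — no compression; output -15.5 dBu.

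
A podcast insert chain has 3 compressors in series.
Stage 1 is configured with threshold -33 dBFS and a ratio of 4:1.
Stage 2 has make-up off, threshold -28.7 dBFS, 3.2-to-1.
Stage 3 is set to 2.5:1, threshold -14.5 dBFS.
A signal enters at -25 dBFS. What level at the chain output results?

Stage 1: -25 dBFS is 8 dB over -33 dBFS; at 4:1 that becomes 2 dB over, giving -31 dBFS.
Stage 2: -31 dBFS ≤ -28.7 dBFS, so stage 2 doesn't engage; output -31 dBFS.
Stage 3: -31 dBFS is at or below the -14.5 dBFS threshold — no compression; output -31 dBFS.

-31 dBFS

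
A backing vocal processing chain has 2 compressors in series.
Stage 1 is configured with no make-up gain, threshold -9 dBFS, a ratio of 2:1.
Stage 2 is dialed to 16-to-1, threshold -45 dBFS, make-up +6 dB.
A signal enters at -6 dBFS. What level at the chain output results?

Stage 1: overshoot 3 dB → 3/2 = 1.5 dB → -7.5 dBFS.
Stage 2: 37.5 dB above -45 dBFS, reduced 16:1 to 2.34375 dB above → -42.65625 dBFS; +6 dB make-up → -36.65625 dBFS.

-36.65625 dBFS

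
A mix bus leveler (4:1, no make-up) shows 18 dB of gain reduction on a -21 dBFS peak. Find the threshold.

-45 dBFS

Input is 24 dB above T (since output overshoot × R = input overshoot: (-39 − T)·4 = -21 − T gives T = -45 dBFS).
Check: -45 + (-21 − (-45))/4 = -45 + 6 = -39 dBFS. ✓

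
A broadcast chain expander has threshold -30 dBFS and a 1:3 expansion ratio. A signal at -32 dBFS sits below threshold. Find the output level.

Below threshold, a 1:3 expander applies gain = (3−1)×(T − x) of attenuation.
(3−1) × 2 = 4 dB, so output = -32 − 4 = -36 dBFS.

-36 dBFS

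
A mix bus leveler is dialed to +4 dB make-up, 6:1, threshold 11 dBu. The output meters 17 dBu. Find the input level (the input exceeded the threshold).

Before make-up, the level was 17 − 4 = 13 dBu.
The compressed level sits 13 − 11 = 2 dB over threshold.
Input overshoot = R × output overshoot = 12 dB → input = 11 + 12 = 23 dBu.

23 dBu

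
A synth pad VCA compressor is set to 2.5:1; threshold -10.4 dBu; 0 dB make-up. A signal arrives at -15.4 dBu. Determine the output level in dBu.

-15.4 dBu

-15.4 dBu is 5 dB below the -10.4 dBu threshold, so no gain reduction is applied.
Output = input = -15.4 dBu.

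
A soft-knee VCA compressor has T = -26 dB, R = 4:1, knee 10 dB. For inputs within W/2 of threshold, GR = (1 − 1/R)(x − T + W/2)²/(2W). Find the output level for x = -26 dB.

x − T + W/2 = -26 − (-26) + 5 = 5.
GR = (1 − 1/4) × 5² / 20 = 0.75 × 25 / 20 = 0.9375 dB.
Output = -26 − 0.9375 = -26.9375 dB.

-26.9375 dB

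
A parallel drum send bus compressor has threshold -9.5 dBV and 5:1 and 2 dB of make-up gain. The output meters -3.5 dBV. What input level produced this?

10.5 dBV

Remove make-up: -3.5 − 2 = -5.5 dBV.
The compressed level sits -5.5 − (-9.5) = 4 dB over threshold.
Input overshoot = R × output overshoot = 20 dB → input = -9.5 + 20 = 10.5 dBV.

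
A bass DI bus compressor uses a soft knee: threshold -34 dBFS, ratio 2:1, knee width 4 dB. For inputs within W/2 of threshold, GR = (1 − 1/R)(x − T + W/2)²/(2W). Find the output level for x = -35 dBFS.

-35.0625 dBFS

x − T + W/2 = -35 − (-34) + 2 = 1.
GR = (1 − 1/2) × 1² / 8 = 0.5 × 1 / 8 = 0.0625 dB.
Output = -35 − 0.0625 = -35.0625 dBFS.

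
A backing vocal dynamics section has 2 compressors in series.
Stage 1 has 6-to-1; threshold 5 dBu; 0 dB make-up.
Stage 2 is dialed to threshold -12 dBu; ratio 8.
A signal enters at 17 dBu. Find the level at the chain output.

-9.625 dBu

Stage 1: 12 dB above 5 dBu, reduced 6:1 to 2 dB above → 7 dBu.
Stage 2: 7 dBu is 19 dB over -12 dBu; at 8:1 that becomes 2.375 dB over, giving -9.625 dBu.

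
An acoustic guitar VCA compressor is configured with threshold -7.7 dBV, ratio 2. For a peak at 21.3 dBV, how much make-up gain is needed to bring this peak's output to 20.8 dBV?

Overshoot 29 dB → 29/2 = 14.5 dB after compression, so the compressed level is -7.7 + 14.5 = 6.8 dBV.
Make-up = target − compressed = 20.8 − 6.8 = 14 dB.

14 dB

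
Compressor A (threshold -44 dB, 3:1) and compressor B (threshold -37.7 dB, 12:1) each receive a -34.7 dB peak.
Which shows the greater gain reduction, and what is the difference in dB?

A: 9.3 dB over, compressed to 3.1 dB over, so 6.2 dB of GR.
B: 3 dB over, compressed to 0.25 dB over, so 2.75 dB of GR.
Difference: 3.45 dB in favour of A.

A, by 3.45 dB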